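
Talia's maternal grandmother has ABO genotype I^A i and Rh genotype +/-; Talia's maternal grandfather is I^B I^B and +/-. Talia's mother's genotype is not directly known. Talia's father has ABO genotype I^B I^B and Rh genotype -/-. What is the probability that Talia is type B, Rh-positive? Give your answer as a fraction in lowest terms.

Talia's mother's ABO genotype from I^A i × I^B I^B: 1/2 I^A I^B, 1/2 I^B i.
Crossing each possibility with the father I^B I^B and summing P(type B): 1/2·1/2 + 1/2·1 = 3/4.
Similarly for Rh via the mother's Rh distribution: P(Rh+) = 1/2.
Independent loci: 3/4 × 1/2 = 3/8.

3/8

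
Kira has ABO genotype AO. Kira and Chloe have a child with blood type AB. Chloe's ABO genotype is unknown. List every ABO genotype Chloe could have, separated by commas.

AB, BB, BO

For each candidate genotype of Chloe, check whether crossing it with AO can produce every observed child phenotype.
  AA → possible child types {A} ✗
  AB → possible child types {A, B, AB} ✓
  AO → possible child types {O, A} ✗
  BB → possible child types {B, AB} ✓
  BO → possible child types {O, A, B, AB} ✓
  OO → possible child types {O, A} ✗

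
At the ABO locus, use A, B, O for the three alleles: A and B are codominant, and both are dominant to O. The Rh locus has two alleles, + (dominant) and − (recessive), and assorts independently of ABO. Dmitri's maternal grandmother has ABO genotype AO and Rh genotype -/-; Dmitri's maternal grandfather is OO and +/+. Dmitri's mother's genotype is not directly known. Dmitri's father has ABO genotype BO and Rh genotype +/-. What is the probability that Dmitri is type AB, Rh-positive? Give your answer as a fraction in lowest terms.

Dmitri's mother's ABO genotype from AO × OO: 1/2 AO, 1/2 OO.
Crossing each possibility with the father BO and summing P(type AB): 1/2·1/4 + 1/2·0 = 1/8.
Similarly for Rh via the mother's Rh distribution: P(Rh+) = 3/4.
Independent loci: 1/8 × 3/4 = 3/32.

3/32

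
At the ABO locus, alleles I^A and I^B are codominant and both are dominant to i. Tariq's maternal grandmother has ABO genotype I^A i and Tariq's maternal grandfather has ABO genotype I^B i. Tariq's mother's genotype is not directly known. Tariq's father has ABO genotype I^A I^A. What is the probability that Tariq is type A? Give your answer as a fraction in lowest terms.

3/4

Tariq's mother's ABO genotype from I^A i × I^B i: 1/4 I^A I^B, 1/4 I^A i, 1/4 I^B i, 1/4 i i.
Crossing each possibility with the father I^A I^A and summing P(type A): 1/4·1/2 + 1/4·1 + 1/4·1/2 + 1/4·1 = 3/4.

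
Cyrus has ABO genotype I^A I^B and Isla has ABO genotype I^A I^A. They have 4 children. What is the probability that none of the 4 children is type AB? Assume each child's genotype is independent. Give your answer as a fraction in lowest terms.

ABO cross I^A I^B × I^A I^A → 1/2 A, 1/2 AB.
So P(type AB) = 1/2 per child.
P(not type AB) = 1/2 for one child; (1/2)^4 = 1/16.

1/16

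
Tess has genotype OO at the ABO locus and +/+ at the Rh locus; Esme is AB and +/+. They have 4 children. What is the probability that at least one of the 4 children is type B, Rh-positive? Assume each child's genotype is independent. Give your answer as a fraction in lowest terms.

ABO cross OO × AB → 1/2 A, 1/2 B.
Rh cross +/+ × +/+ → 1 Rh+; so P(type B, Rh-positive) = 1/2 × 1 = 1/2 per child.
P(none) = (1/2)^4 = 1/16; P(at least one) = 1 − 1/16 = 15/16.

15/16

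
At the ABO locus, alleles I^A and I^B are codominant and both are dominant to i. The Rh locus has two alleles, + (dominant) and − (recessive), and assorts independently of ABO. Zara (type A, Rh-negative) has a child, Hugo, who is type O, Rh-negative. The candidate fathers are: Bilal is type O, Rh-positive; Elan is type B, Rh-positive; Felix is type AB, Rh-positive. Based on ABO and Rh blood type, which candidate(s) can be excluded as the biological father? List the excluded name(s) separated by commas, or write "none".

Felix

A candidate is excluded only if no genotype consistent with his phenotype could produce a type O, Rh-negative child with a type A, Rh-negative mother.
Felix (type AB, Rh+): no genotype consistent with that phenotype can produce a type-O Rh- child with a type-A mother.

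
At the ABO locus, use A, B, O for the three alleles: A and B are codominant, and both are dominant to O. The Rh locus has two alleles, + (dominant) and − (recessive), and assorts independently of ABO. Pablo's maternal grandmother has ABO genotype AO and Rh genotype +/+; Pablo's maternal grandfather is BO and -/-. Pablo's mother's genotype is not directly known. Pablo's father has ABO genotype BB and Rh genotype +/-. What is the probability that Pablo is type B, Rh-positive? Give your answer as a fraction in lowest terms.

Pablo's mother's ABO genotype from AO × BO: 1/4 AB, 1/4 AO, 1/4 BO, 1/4 OO.
Crossing each possibility with the father BB and summing P(type B): 1/4·1/2 + 1/4·1/2 + 1/4·1 + 1/4·1 = 3/4.
Similarly for Rh via the mother's Rh distribution: P(Rh+) = 3/4.
Independent loci: 3/4 × 3/4 = 9/16.

9/16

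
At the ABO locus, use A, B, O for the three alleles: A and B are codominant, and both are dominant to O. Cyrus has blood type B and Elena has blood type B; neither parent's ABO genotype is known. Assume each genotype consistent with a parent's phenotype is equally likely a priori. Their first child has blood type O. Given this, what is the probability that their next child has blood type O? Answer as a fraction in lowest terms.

Possible genotypes: Cyrus ∈ {BB, BO}; Elena ∈ {BB, BO}.
Weight each parental genotype pair by prior × P(type-O child):
  BO × BO: posterior weight 1; P(next child type O) = 1/4.
Weighted sum = 1/4.

1/4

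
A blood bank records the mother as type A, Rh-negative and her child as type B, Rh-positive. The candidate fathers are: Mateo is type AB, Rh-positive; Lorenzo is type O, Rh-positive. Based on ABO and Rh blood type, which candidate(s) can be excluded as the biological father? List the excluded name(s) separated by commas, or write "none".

Lorenzo

A candidate is excluded only if no genotype consistent with his phenotype could produce a type B, Rh-positive child with a type A, Rh-negative mother.
Lorenzo (type O, Rh+): no genotype consistent with that phenotype can produce a type-B Rh+ child with a type-A mother.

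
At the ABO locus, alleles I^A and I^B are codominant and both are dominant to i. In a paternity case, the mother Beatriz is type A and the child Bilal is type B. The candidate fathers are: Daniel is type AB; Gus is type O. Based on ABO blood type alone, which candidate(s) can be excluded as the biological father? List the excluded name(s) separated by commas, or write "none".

A candidate is excluded only if no genotype consistent with his phenotype could produce a type B child with a type A mother.
Gus (type O): no genotype consistent with that phenotype can produce a type-B child with a type-A mother.

Gus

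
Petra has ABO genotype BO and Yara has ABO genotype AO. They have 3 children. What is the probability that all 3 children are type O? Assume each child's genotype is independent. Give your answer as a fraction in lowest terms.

ABO cross BO × AO → 1/4 O, 1/4 A, 1/4 B, 1/4 AB.
So P(type O) = 1/4 per child.
All 3 independent: (1/4)^3 = 1/64.

1/64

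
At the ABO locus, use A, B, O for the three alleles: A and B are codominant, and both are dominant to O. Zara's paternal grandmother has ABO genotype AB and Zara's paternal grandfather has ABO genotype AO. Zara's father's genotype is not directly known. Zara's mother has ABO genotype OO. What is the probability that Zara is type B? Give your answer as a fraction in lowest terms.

Zara's father's ABO genotype from AB × AO: 1/4 AA, 1/4 AB, 1/4 AO, 1/4 BO.
Crossing each possibility with the mother OO and summing P(type B): 1/4·0 + 1/4·1/2 + 1/4·0 + 1/4·1/2 = 1/4.

1/4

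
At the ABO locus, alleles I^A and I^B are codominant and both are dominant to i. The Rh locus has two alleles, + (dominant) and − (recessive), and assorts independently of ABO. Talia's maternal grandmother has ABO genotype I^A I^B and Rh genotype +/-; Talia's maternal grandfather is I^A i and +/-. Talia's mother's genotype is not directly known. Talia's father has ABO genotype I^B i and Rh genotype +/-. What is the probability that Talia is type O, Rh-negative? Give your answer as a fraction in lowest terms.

Talia's mother's ABO genotype from I^A I^B × I^A i: 1/4 I^A I^A, 1/4 I^A I^B, 1/4 I^A i, 1/4 I^B i.
Crossing each possibility with the father I^B i and summing P(type O): 1/4·0 + 1/4·0 + 1/4·1/4 + 1/4·1/4 = 1/8.
Similarly for Rh via the mother's Rh distribution: P(Rh-) = 1/4.
Independent loci: 1/8 × 1/4 = 1/32.

1/32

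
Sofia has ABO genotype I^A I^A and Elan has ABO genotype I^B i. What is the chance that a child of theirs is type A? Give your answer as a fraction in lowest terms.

ABO cross I^A I^A × I^B i → offspring phenotypes: 1/2 A, 1/2 AB.
So P(type A) = 1/2.

1/2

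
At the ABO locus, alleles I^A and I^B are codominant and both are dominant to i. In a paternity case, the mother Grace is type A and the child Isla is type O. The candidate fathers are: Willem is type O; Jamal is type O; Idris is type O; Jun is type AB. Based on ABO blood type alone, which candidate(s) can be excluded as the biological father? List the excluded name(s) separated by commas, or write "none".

A candidate is excluded only if no genotype consistent with his phenotype could produce a type O child with a type A mother.
Jun (type AB): no genotype consistent with that phenotype can produce a type-O child with a type-A mother.

Jun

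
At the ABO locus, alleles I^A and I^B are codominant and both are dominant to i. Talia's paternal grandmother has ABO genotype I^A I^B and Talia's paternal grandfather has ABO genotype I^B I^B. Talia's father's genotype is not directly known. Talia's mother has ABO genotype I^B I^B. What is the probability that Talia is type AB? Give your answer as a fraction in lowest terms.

Talia's father's ABO genotype from I^A I^B × I^B I^B: 1/2 I^A I^B, 1/2 I^B I^B.
Crossing each possibility with the mother I^B I^B and summing P(type AB): 1/2·1/2 + 1/2·0 = 1/4.

1/4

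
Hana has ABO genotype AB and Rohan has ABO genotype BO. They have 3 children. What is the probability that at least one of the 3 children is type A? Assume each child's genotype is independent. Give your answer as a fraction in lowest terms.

37/64

ABO cross AB × BO → 1/4 A, 1/2 B, 1/4 AB.
So P(type A) = 1/4 per child.
P(none) = (3/4)^3 = 27/64; P(at least one) = 1 − 27/64 = 37/64.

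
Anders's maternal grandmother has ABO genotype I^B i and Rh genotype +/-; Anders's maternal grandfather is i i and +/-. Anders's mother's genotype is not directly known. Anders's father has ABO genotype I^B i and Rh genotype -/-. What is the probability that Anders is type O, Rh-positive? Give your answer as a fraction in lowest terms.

Anders's mother's ABO genotype from I^B i × i i: 1/2 I^B i, 1/2 i i.
Crossing each possibility with the father I^B i and summing P(type O): 1/2·1/4 + 1/2·1/2 = 3/8.
Similarly for Rh via the mother's Rh distribution: P(Rh+) = 1/2.
Independent loci: 3/8 × 1/2 = 3/16.

3/16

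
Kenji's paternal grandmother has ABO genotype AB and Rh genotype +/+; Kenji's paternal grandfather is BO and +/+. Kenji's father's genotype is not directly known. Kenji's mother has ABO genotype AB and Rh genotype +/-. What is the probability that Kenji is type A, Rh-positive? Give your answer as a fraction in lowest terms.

Kenji's father's ABO genotype from AB × BO: 1/4 AB, 1/4 AO, 1/4 BB, 1/4 BO.
Crossing each possibility with the mother AB and summing P(type A): 1/4·1/4 + 1/4·1/2 + 1/4·0 + 1/4·1/4 = 1/4.
Similarly for Rh via the father's Rh distribution: P(Rh+) = 1.
Independent loci: 1/4 × 1 = 1/4.

1/4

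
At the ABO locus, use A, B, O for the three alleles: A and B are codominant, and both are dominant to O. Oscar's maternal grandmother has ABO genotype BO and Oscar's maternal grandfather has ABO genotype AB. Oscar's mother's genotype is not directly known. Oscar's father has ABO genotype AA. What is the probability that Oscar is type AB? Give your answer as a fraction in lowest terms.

1/2

Oscar's mother's ABO genotype from BO × AB: 1/4 AB, 1/4 AO, 1/4 BB, 1/4 BO.
Crossing each possibility with the father AA and summing P(type AB): 1/4·1/2 + 1/4·0 + 1/4·1 + 1/4·1/2 = 1/2.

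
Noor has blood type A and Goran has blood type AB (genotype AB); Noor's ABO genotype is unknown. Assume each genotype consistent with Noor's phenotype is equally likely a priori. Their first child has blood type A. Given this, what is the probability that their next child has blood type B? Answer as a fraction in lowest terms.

Possible genotypes: Noor ∈ {AA, AO}; Goran ∈ {AB}.
Weight each parental genotype pair by prior × P(type-A child):
  AA × AB: posterior weight 1/2; P(next child type B) = 0.
  AO × AB: posterior weight 1/2; P(next child type B) = 1/4.
Weighted sum = 1/8.

1/8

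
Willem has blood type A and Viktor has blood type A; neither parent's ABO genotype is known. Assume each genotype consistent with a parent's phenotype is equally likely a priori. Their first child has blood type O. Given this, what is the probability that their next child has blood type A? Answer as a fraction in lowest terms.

Possible genotypes: Willem ∈ {I^A I^A, I^A i}; Viktor ∈ {I^A I^A, I^A i}.
Weight each parental genotype pair by prior × P(type-O child):
  I^A i × I^A i: posterior weight 1; P(next child type A) = 3/4.
Weighted sum = 3/4.

3/4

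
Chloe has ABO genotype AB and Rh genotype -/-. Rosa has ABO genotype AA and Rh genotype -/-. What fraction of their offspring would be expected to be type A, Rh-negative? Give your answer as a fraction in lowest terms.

1/2

ABO cross AB × AA → offspring phenotypes: 1/2 A, 1/2 AB.
Rh cross -/- × -/- → 1 Rh-.
Independent loci: P(type A, Rh-negative) = 1/2 × 1 = 1/2.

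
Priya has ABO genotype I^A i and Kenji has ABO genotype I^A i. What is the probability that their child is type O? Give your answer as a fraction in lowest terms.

1/4

ABO cross I^A i × I^A i → offspring phenotypes: 1/4 O, 3/4 A.
So P(type O) = 1/4.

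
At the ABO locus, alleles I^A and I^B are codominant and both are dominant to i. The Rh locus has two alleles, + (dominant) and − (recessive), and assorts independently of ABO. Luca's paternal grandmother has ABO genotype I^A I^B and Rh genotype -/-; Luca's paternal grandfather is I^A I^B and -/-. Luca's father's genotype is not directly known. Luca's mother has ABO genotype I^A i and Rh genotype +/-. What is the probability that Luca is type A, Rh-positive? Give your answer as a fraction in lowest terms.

Luca's father's ABO genotype from I^A I^B × I^A I^B: 1/4 I^A I^A, 1/2 I^A I^B, 1/4 I^B I^B.
Crossing each possibility with the mother I^A i and summing P(type A): 1/4·1 + 1/2·1/2 + 1/4·0 = 1/2.
Similarly for Rh via the father's Rh distribution: P(Rh+) = 1/2.
Independent loci: 1/2 × 1/2 = 1/4.

1/4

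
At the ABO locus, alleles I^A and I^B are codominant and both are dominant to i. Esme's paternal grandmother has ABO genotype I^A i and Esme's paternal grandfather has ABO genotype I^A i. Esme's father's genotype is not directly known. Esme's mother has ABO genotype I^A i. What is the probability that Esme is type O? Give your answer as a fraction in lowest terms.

Esme's father's ABO genotype from I^A i × I^A i: 1/4 I^A I^A, 1/2 I^A i, 1/4 i i.
Crossing each possibility with the mother I^A i and summing P(type O): 1/4·0 + 1/2·1/4 + 1/4·1/2 = 1/4.

1/4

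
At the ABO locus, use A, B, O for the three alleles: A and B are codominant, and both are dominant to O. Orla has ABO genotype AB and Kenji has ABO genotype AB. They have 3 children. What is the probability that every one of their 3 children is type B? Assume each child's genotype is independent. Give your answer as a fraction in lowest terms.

ABO cross AB × AB → 1/4 A, 1/4 B, 1/2 AB.
So P(type B) = 1/4 per child.
All 3 independent: (1/4)^3 = 1/64.

1/64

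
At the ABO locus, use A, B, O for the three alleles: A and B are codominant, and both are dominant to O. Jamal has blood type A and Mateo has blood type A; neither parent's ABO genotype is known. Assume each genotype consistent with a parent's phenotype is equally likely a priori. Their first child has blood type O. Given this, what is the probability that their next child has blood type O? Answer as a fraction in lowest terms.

Possible genotypes: Jamal ∈ {AA, AO}; Mateo ∈ {AA, AO}.
Weight each parental genotype pair by prior × P(type-O child):
  AO × AO: posterior weight 1; P(next child type O) = 1/4.
Weighted sum = 1/4.

1/4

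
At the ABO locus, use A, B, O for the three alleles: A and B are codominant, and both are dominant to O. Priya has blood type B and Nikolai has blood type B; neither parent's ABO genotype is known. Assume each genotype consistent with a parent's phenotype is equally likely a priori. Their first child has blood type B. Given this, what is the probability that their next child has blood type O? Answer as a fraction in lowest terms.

Possible genotypes: Priya ∈ {BB, BO}; Nikolai ∈ {BB, BO}.
Weight each parental genotype pair by prior × P(type-B child):
  BB × BB: posterior weight 4/15; P(next child type O) = 0.
  BB × BO: posterior weight 4/15; P(next child type O) = 0.
  BO × BB: posterior weight 4/15; P(next child type O) = 0.
  BO × BO: posterior weight 1/5; P(next child type O) = 1/4.
Weighted sum = 1/20.

1/20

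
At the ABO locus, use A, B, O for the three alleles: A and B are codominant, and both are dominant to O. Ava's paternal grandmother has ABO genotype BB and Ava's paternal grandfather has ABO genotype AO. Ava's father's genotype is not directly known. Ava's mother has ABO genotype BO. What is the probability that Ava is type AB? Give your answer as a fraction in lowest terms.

Ava's father's ABO genotype from BB × AO: 1/2 AB, 1/2 BO.
Crossing each possibility with the mother BO and summing P(type AB): 1/2·1/4 + 1/2·0 = 1/8.

1/8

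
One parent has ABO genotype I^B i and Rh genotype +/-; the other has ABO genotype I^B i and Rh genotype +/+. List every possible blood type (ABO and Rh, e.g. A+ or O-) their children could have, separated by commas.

O+, B+

Gametes from I^B i × I^B i give offspring ABO genotypes I^B I^B, I^B i, i i, i.e. phenotypes O, B.
Rh cross +/- × +/+ → phenotypes Rh+.
Combining independently: O+, B+.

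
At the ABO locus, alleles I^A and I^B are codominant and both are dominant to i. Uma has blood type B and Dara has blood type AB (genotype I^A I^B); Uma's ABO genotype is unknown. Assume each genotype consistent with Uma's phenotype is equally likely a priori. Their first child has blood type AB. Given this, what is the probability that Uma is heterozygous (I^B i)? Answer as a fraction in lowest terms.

Possible genotypes: Uma ∈ {I^B I^B, I^B i}; Dara ∈ {I^A I^B}.
Weight each parental genotype pair by prior × P(type-AB child):
  I^B I^B × I^A I^B: posterior weight 2/3.
  I^B i × I^A I^B: posterior weight 1/3.
Sum the posterior weight over pairs where Uma is I^B i: 1/3.

1/3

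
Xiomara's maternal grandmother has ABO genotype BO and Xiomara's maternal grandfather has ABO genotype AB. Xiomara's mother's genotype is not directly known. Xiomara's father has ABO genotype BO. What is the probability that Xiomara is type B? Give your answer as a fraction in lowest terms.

Xiomara's mother's ABO genotype from BO × AB: 1/4 AB, 1/4 AO, 1/4 BB, 1/4 BO.
Crossing each possibility with the father BO and summing P(type B): 1/4·1/2 + 1/4·1/4 + 1/4·1 + 1/4·3/4 = 5/8.

5/8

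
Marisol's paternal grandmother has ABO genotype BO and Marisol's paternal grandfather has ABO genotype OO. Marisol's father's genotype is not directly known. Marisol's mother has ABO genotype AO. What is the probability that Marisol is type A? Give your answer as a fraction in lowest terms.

3/8

Marisol's father's ABO genotype from BO × OO: 1/2 BO, 1/2 OO.
Crossing each possibility with the mother AO and summing P(type A): 1/2·1/4 + 1/2·1/2 = 3/8.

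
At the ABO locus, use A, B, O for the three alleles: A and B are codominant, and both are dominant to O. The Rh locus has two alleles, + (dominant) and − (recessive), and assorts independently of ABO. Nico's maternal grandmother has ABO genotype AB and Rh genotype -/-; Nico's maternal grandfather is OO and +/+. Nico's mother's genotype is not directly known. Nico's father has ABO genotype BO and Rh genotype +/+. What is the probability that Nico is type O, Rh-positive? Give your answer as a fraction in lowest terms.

Nico's mother's ABO genotype from AB × OO: 1/2 AO, 1/2 BO.
Crossing each possibility with the father BO and summing P(type O): 1/2·1/4 + 1/2·1/4 = 1/4.
Similarly for Rh via the mother's Rh distribution: P(Rh+) = 1.
Independent loci: 1/4 × 1 = 1/4.

1/4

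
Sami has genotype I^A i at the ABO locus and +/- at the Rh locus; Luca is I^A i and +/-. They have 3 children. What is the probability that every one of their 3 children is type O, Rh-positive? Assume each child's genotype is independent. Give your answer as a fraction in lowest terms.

ABO cross I^A i × I^A i → 1/4 O, 3/4 A.
Rh cross +/- × +/- → 3/4 Rh+, 1/4 Rh-; so P(type O, Rh-positive) = 1/4 × 3/4 = 3/16 per child.
All 3 independent: (3/16)^3 = 27/4096.

27/4096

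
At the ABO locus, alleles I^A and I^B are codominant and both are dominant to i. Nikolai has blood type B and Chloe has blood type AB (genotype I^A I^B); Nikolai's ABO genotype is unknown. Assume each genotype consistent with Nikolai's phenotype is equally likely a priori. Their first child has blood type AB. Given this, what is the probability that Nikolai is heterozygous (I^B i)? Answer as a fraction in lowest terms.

1/3

Possible genotypes: Nikolai ∈ {I^B I^B, I^B i}; Chloe ∈ {I^A I^B}.
Weight each parental genotype pair by prior × P(type-AB child):
  I^B I^B × I^A I^B: posterior weight 2/3.
  I^B i × I^A I^B: posterior weight 1/3.
Sum the posterior weight over pairs where Nikolai is I^B i: 1/3.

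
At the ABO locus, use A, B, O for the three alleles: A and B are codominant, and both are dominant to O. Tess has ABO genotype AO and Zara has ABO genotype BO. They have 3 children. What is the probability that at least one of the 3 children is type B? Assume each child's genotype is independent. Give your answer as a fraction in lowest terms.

ABO cross AO × BO → 1/4 O, 1/4 A, 1/4 B, 1/4 AB.
So P(type B) = 1/4 per child.
P(none) = (3/4)^3 = 27/64; P(at least one) = 1 − 27/64 = 37/64.

37/64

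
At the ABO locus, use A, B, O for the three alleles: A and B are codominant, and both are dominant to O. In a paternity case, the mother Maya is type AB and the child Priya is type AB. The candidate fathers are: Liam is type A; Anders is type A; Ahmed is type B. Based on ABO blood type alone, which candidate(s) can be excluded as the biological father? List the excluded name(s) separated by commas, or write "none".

none

A candidate is excluded only if no genotype consistent with his phenotype could produce a type AB child with a type AB mother.
Every candidate has at least one consistent genotype combination, so none can be excluded.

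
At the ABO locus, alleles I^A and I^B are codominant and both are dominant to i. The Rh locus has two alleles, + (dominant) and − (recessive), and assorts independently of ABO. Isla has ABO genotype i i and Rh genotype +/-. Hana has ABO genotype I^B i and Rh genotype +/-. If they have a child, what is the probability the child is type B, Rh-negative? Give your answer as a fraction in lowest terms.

ABO cross i i × I^B i → offspring phenotypes: 1/2 O, 1/2 B.
Rh cross +/- × +/- → 3/4 Rh+, 1/4 Rh-.
Independent loci: P(type B, Rh-negative) = 1/2 × 1/4 = 1/8.

1/8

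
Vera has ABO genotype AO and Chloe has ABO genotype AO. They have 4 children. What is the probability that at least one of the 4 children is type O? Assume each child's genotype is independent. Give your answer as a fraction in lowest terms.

175/256

ABO cross AO × AO → 1/4 O, 3/4 A.
So P(type O) = 1/4 per child.
P(none) = (3/4)^4 = 81/256; P(at least one) = 1 − 81/256 = 175/256.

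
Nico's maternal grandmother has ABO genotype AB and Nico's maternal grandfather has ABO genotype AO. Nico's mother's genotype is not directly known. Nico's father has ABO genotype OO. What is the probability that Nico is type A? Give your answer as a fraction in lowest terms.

1/2

Nico's mother's ABO genotype from AB × AO: 1/4 AA, 1/4 AB, 1/4 AO, 1/4 BO.
Crossing each possibility with the father OO and summing P(type A): 1/4·1 + 1/4·1/2 + 1/4·1/2 + 1/4·0 = 1/2.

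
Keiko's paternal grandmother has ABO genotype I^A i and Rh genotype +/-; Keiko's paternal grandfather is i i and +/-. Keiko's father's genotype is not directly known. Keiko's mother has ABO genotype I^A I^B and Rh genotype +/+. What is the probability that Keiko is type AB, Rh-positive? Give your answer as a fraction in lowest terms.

Keiko's father's ABO genotype from I^A i × i i: 1/2 I^A i, 1/2 i i.
Crossing each possibility with the mother I^A I^B and summing P(type AB): 1/2·1/4 + 1/2·0 = 1/8.
Similarly for Rh via the father's Rh distribution: P(Rh+) = 1.
Independent loci: 1/8 × 1 = 1/8.

1/8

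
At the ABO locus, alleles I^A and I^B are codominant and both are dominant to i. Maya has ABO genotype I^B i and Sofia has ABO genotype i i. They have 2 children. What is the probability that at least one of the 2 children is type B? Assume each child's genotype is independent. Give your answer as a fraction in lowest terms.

3/4

ABO cross I^B i × i i → 1/2 O, 1/2 B.
So P(type B) = 1/2 per child.
P(none) = (1/2)^2 = 1/4; P(at least one) = 1 − 1/4 = 3/4.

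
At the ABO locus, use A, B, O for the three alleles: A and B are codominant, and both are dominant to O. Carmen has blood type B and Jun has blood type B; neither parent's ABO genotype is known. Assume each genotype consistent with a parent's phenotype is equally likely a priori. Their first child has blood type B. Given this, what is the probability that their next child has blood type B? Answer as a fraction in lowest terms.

Possible genotypes: Carmen ∈ {BB, BO}; Jun ∈ {BB, BO}.
Weight each parental genotype pair by prior × P(type-B child):
  BB × BB: posterior weight 4/15; P(next child type B) = 1.
  BB × BO: posterior weight 4/15; P(next child type B) = 1.
  BO × BB: posterior weight 4/15; P(next child type B) = 1.
  BO × BO: posterior weight 1/5; P(next child type B) = 3/4.
Weighted sum = 19/20.

19/20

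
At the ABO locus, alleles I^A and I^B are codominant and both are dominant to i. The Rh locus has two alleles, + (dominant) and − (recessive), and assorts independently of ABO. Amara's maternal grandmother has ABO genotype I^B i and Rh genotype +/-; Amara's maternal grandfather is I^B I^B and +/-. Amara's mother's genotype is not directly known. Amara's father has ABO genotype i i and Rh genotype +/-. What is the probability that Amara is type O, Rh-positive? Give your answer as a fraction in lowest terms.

3/16

Amara's mother's ABO genotype from I^B i × I^B I^B: 1/2 I^B I^B, 1/2 I^B i.
Crossing each possibility with the father i i and summing P(type O): 1/2·0 + 1/2·1/2 = 1/4.
Similarly for Rh via the mother's Rh distribution: P(Rh+) = 3/4.
Independent loci: 1/4 × 3/4 = 3/16.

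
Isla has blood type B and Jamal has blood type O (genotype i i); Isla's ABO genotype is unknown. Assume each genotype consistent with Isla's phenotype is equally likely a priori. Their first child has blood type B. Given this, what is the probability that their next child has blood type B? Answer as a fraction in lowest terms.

Possible genotypes: Isla ∈ {I^B I^B, I^B i}; Jamal ∈ {i i}.
Weight each parental genotype pair by prior × P(type-B child):
  I^B I^B × i i: posterior weight 2/3; P(next child type B) = 1.
  I^B i × i i: posterior weight 1/3; P(next child type B) = 1/2.
Weighted sum = 5/6.

5/6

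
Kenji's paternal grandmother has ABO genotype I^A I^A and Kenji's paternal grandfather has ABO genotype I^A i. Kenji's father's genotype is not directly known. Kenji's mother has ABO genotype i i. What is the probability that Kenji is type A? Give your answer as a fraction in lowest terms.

Kenji's father's ABO genotype from I^A I^A × I^A i: 1/2 I^A I^A, 1/2 I^A i.
Crossing each possibility with the mother i i and summing P(type A): 1/2·1 + 1/2·1/2 = 3/4.

3/4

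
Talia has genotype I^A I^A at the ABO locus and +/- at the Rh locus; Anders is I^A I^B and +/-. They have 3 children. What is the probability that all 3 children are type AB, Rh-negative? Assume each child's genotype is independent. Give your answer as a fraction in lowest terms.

1/512

ABO cross I^A I^A × I^A I^B → 1/2 A, 1/2 AB.
Rh cross +/- × +/- → 3/4 Rh+, 1/4 Rh-; so P(type AB, Rh-negative) = 1/2 × 1/4 = 1/8 per child.
All 3 independent: (1/8)^3 = 1/512.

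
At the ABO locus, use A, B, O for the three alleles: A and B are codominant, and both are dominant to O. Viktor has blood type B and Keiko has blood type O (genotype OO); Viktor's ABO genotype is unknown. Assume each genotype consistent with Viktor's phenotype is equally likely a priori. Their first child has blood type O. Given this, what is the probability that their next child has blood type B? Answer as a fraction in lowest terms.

1/2

Possible genotypes: Viktor ∈ {BB, BO}; Keiko ∈ {OO}.
Weight each parental genotype pair by prior × P(type-O child):
  BO × OO: posterior weight 1; P(next child type B) = 1/2.
Weighted sum = 1/2.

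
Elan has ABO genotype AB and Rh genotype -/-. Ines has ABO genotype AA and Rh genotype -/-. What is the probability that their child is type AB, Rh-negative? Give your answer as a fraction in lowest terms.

1/2

ABO cross AB × AA → offspring phenotypes: 1/2 A, 1/2 AB.
Rh cross -/- × -/- → 1 Rh-.
Independent loci: P(type AB, Rh-negative) = 1/2 × 1 = 1/2.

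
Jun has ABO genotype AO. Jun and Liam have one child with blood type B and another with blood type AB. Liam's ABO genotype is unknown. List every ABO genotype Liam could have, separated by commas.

AB, BB, BO

For each candidate genotype of Liam, check whether crossing it with AO can produce every observed child phenotype.
  AA → possible child types {A} ✗
  AB → possible child types {A, B, AB} ✓
  AO → possible child types {O, A} ✗
  BB → possible child types {B, AB} ✓
  BO → possible child types {O, A, B, AB} ✓
  OO → possible child types {O, A} ✗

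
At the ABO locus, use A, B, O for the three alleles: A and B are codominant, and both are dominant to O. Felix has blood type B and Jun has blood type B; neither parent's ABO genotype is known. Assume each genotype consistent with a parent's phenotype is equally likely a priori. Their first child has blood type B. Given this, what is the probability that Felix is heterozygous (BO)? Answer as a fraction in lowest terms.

7/15

Possible genotypes: Felix ∈ {BB, BO}; Jun ∈ {BB, BO}.
Weight each parental genotype pair by prior × P(type-B child):
  BB × BB: posterior weight 4/15.
  BB × BO: posterior weight 4/15.
  BO × BB: posterior weight 4/15.
  BO × BO: posterior weight 1/5.
Sum the posterior weight over pairs where Felix is BO: 7/15.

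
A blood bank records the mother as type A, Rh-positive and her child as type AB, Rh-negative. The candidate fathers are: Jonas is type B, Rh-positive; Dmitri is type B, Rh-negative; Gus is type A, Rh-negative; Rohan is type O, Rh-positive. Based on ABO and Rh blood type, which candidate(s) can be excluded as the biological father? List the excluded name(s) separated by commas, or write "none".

Gus, Rohan

A candidate is excluded only if no genotype consistent with his phenotype could produce a type AB, Rh-negative child with a type A, Rh-positive mother.
Gus (type A, Rh-): no genotype consistent with that phenotype can produce a type-AB Rh- child with a type-A mother.
Rohan (type O, Rh+): no genotype consistent with that phenotype can produce a type-AB Rh- child with a type-A mother.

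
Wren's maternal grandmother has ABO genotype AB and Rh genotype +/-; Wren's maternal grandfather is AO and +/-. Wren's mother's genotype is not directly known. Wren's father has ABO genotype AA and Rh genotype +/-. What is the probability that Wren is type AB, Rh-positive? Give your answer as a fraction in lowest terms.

Wren's mother's ABO genotype from AB × AO: 1/4 AA, 1/4 AB, 1/4 AO, 1/4 BO.
Crossing each possibility with the father AA and summing P(type AB): 1/4·0 + 1/4·1/2 + 1/4·0 + 1/4·1/2 = 1/4.
Similarly for Rh via the mother's Rh distribution: P(Rh+) = 3/4.
Independent loci: 1/4 × 3/4 = 3/16.

3/16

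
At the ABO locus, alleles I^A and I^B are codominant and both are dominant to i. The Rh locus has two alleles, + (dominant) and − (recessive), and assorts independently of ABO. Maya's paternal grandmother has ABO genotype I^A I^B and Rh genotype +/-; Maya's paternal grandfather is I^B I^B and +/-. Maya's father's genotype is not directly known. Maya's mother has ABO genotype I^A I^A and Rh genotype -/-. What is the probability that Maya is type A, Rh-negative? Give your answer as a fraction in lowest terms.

1/8

Maya's father's ABO genotype from I^A I^B × I^B I^B: 1/2 I^A I^B, 1/2 I^B I^B.
Crossing each possibility with the mother I^A I^A and summing P(type A): 1/2·1/2 + 1/2·0 = 1/4.
Similarly for Rh via the father's Rh distribution: P(Rh-) = 1/2.
Independent loci: 1/4 × 1/2 = 1/8.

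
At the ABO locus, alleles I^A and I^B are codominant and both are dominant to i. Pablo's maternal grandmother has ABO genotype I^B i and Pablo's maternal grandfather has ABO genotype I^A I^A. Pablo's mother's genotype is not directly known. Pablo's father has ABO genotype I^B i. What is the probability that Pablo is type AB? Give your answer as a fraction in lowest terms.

1/4

Pablo's mother's ABO genotype from I^B i × I^A I^A: 1/2 I^A I^B, 1/2 I^A i.
Crossing each possibility with the father I^B i and summing P(type AB): 1/2·1/4 + 1/2·1/4 = 1/4.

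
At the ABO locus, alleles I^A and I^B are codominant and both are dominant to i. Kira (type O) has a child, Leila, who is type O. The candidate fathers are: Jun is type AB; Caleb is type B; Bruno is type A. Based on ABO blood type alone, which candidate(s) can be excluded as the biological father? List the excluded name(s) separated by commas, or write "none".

Jun

A candidate is excluded only if no genotype consistent with his phenotype could produce a type O child with a type O mother.
Jun (type AB): no genotype consistent with that phenotype can produce a type-O child with a type-O mother.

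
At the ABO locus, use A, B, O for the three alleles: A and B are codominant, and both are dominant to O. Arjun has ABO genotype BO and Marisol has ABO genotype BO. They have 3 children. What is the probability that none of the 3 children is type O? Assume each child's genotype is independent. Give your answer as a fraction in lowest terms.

ABO cross BO × BO → 1/4 O, 3/4 B.
So P(type O) = 1/4 per child.
P(not type O) = 3/4 for one child; (3/4)^3 = 27/64.

27/64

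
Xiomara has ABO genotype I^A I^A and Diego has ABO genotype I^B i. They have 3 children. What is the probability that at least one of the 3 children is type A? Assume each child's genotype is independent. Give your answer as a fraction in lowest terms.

7/8

ABO cross I^A I^A × I^B i → 1/2 A, 1/2 AB.
So P(type A) = 1/2 per child.
P(none) = (1/2)^3 = 1/8; P(at least one) = 1 − 1/8 = 7/8.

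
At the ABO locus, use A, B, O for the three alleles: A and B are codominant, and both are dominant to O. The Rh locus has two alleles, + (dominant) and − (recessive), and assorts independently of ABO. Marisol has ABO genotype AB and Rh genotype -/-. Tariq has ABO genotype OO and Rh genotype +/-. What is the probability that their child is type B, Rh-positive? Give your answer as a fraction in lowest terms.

ABO cross AB × OO → offspring phenotypes: 1/2 A, 1/2 B.
Rh cross -/- × +/- → 1/2 Rh+, 1/2 Rh-.
Independent loci: P(type B, Rh-positive) = 1/2 × 1/2 = 1/4.

1/4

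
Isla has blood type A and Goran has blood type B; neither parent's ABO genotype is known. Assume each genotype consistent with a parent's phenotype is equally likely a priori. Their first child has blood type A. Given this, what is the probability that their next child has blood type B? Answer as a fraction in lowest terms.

1/12

Possible genotypes: Isla ∈ {AA, AO}; Goran ∈ {BB, BO}.
Weight each parental genotype pair by prior × P(type-A child):
  AA × BO: posterior weight 2/3; P(next child type B) = 0.
  AO × BO: posterior weight 1/3; P(next child type B) = 1/4.
Weighted sum = 1/12.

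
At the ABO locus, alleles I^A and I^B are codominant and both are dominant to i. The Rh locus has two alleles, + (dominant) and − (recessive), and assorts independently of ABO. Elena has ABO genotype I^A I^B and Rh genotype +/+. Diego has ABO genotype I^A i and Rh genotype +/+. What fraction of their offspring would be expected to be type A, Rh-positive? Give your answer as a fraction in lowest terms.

ABO cross I^A I^B × I^A i → offspring phenotypes: 1/2 A, 1/4 B, 1/4 AB.
Rh cross +/+ × +/+ → 1 Rh+.
Independent loci: P(type A, Rh-positive) = 1/2 × 1 = 1/2.

1/2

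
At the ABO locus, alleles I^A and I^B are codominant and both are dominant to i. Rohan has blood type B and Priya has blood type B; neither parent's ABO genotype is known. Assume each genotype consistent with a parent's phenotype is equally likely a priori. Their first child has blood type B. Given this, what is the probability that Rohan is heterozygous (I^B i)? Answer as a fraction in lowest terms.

Possible genotypes: Rohan ∈ {I^B I^B, I^B i}; Priya ∈ {I^B I^B, I^B i}.
Weight each parental genotype pair by prior × P(type-B child):
  I^B I^B × I^B I^B: posterior weight 4/15.
  I^B I^B × I^B i: posterior weight 4/15.
  I^B i × I^B I^B: posterior weight 4/15.
  I^B i × I^B i: posterior weight 1/5.
Sum the posterior weight over pairs where Rohan is I^B i: 7/15.

7/15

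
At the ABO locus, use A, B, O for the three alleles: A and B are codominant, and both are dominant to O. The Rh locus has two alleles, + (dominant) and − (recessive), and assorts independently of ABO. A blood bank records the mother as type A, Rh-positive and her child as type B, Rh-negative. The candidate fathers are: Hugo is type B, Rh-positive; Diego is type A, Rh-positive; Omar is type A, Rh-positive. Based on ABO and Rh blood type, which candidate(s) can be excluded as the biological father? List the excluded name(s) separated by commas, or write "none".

A candidate is excluded only if no genotype consistent with his phenotype could produce a type B, Rh-negative child with a type A, Rh-positive mother.
Diego (type A, Rh+): no genotype consistent with that phenotype can produce a type-B Rh- child with a type-A mother.
Omar (type A, Rh+): no genotype consistent with that phenotype can produce a type-B Rh- child with a type-A mother.

Diego, Omar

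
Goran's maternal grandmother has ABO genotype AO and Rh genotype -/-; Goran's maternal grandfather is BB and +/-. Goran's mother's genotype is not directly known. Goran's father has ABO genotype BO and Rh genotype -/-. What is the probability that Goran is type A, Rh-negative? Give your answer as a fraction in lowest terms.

Goran's mother's ABO genotype from AO × BB: 1/2 AB, 1/2 BO.
Crossing each possibility with the father BO and summing P(type A): 1/2·1/4 + 1/2·0 = 1/8.
Similarly for Rh via the mother's Rh distribution: P(Rh-) = 3/4.
Independent loci: 1/8 × 3/4 = 3/32.

3/32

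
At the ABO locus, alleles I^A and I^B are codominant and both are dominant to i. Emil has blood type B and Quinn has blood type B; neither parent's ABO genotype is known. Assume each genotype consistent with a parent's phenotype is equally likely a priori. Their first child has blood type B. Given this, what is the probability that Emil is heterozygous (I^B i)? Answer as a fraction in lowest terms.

7/15

Possible genotypes: Emil ∈ {I^B I^B, I^B i}; Quinn ∈ {I^B I^B, I^B i}.
Weight each parental genotype pair by prior × P(type-B child):
  I^B I^B × I^B I^B: posterior weight 4/15.
  I^B I^B × I^B i: posterior weight 4/15.
  I^B i × I^B I^B: posterior weight 4/15.
  I^B i × I^B i: posterior weight 1/5.
Sum the posterior weight over pairs where Emil is I^B i: 7/15.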